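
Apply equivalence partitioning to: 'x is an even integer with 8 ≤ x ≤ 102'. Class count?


Constraint: even integers in [8, 102]
Class 1: x < 8 — out-of-range invalid
Class 2: x in [8,102] but odd — wrong type invalid
Class 3: x in [8,102] and even — valid
Class 4: x > 102 — out-of-range invalid
Total equivalence classes: 4

4 equivalence classes


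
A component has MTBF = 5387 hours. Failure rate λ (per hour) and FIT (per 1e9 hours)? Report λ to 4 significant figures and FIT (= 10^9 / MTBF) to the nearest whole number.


Formula: λ = 1 / MTBF; FIT = λ × 1e9 = 1e9 / MTBF
λ = 1 / 5387 ≈ 1.856e-04 failures/hour
FIT = 1e9 / 5387 ≈ 185632 failures per 1e9 hours (nearest whole number)

λ = 1.856e-04 /h, FIT = 185632


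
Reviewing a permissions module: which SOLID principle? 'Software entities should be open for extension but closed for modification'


This describes the Open/Closed Principle (OCP)

Open/Closed Principle (OCP)


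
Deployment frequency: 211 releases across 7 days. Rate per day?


Formula: deployments per day = releases / days
= 211 / 7
= 30.143 deploys/day
(equivalently, 211.0 deploys/week)

30.143 deploys/day


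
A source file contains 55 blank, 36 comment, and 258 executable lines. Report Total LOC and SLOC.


Total LOC = blank + comment + code
Total LOC = 55 + 36 + 258 = 349
SLOC (source only) = code = 258

Total LOC: 349, SLOC: 258


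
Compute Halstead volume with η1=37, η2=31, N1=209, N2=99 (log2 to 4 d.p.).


Formula: V = N * log2(η), where N = N1 + N2 and η = η1 + η2
η = 37 + 31 = 68
N = 209 + 99 = 308
log2(68) ≈ 6.0875
V = 308 * 6.0875 = 1874.95

1874.95


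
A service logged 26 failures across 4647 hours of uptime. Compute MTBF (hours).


Formula: MTBF = Total operating time / Number of failures
MTBF = 4647 / 26
MTBF = 178.73 hours

178.73 hours


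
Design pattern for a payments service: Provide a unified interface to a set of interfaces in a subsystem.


This matches the Facade pattern

Facade


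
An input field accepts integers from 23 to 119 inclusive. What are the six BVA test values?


Range: [23, 119]
Boundaries: just below min, min, min+1, max-1, max, just above max
Values: [22, 23, 24, 118, 119, 120]

[22, 23, 24, 118, 119, 120]


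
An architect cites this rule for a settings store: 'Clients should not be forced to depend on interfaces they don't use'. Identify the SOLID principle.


This describes the Interface Segregation Principle (ISP)

Interface Segregation Principle (ISP)


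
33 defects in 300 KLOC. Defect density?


Defect density = defects / KLOC
Defect density = 33 / 300
Defect density = 0.11 defects/KLOC

0.11 defects/KLOC


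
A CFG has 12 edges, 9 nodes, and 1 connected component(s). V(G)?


Formula: V(G) = E - N + 2P
V(G) = 12 - 9 + 2*1
V(G) = 3 + 2
V(G) = 5

5


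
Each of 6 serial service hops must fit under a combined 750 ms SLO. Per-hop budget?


Formula: per_stage = total_budget / stages
per_stage = 750 / 6
per_stage = 125.0 ms

125.0 ms


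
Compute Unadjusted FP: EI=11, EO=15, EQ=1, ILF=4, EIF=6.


UFP = EI*4 + EO*5 + EQ*4 + ILF*10 + EIF*7
UFP = 11*4 + 15*5 + 1*4 + 4*10 + 6*7
UFP = 44 + 75 + 4 + 40 + 42
UFP = 205

205


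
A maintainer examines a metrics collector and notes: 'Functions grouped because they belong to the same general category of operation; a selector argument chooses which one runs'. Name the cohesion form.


Reasoning: Grouped by category of activity, not by data or sequence
Type: Logical cohesion

Logical cohesion


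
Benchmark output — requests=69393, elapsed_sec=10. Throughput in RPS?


Formula: throughput = requests / seconds
throughput = 69393 / 10
throughput = 6939.3 requests/second

6939.3 requests/second


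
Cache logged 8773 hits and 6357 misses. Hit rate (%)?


Formula: hit rate = hits / (hits + misses) * 100
hit rate = 8773 / (8773 + 6357) * 100
hit rate = 8773 / 15130 * 100
hit rate = 57.98%

57.98%


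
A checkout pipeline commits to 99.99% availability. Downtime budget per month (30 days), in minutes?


Formula: allowed downtime = period * (100 - SLA) / 100
Period (month (30 days)) = 43200 minutes
Unavailability fraction = (100 - 99.99) / 100
Allowed downtime = 43200 * (100 - 99.99) / 100
Allowed downtime = 4.32 minutes

4.32 minutes


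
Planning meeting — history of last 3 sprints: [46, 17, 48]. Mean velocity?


Formula: Avg velocity = Total points / Number of sprints
Points: [46, 17, 48]
Sum = 46 + 17 + 48 = 111
Avg velocity = 111 / 3 = 37.0 points/sprint

37.0 points/sprint


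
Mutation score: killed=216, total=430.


Mutation score = killed / total * 100
Mutation score = 216 / 430 * 100
Mutation score = 50.23%

50.23%


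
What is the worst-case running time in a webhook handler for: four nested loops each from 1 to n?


Reasoning: four levels of nesting
Complexity: O(n^4)

O(n^4)


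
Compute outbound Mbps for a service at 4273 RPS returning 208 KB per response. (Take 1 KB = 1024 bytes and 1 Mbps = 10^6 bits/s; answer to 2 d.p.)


Formula: Mbps = payload_bytes * RPS * 8 / 1e6
Payload per request = 208 KB = 208 * 1024 = 212992 bytes
Total bytes/sec = 212992 * 4273 = 910114816
Total bits/sec = 910114816 * 8 = 7280918528
Mbps = 7280918528 / 1e6 = 7280.92

7280.92 Mbps


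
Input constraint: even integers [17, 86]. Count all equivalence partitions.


Constraint: even integers in [17, 86]
Class 1: x < 17 — out-of-range invalid
Class 2: x in [17,86] but odd — wrong type invalid
Class 3: x in [17,86] and even — valid
Class 4: x > 86 — out-of-range invalid
Total equivalence classes: 4

4 equivalence classes


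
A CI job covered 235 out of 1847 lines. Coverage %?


Coverage = covered / total * 100
Coverage = 235 / 1847 * 100
Coverage = 12.72%

12.72%


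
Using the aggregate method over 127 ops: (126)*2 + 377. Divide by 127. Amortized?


Formula: Amortized cost = Total cost / Operations
Total cost = (126 * 2) + (1 * 377)
Total cost = 252 + 377 = 629
Amortized = 629 / 127 = 4.9528

4.9528


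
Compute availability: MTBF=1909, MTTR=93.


Availability = MTBF / (MTBF + MTTR)
Availability = 1909 / (1909 + 93)
Availability = 1909 / 2002
Availability = 95.3546%

95.3546%


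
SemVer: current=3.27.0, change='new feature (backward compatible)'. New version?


Current: 3.27.0
Change category: 'new feature (backward compatible)' → minor bump
SemVer rule: minor bump → increment MINOR, reset PATCH to 0 (MAJOR unchanged)
New: 3.28.0

3.28.0


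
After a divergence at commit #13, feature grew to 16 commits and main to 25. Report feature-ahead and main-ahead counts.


Common ancestor: commit #13
feature commits after divergence: 16 - 13 = 3
main commits after divergence: 25 - 13 = 12
feature is 3 commits ahead of main
main is 12 commits ahead of feature

feature ahead: 3, main ahead: 12


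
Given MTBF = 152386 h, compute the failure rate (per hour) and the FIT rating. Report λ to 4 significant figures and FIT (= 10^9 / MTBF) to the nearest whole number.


Formula: λ = 1 / MTBF; FIT = λ × 1e9 = 1e9 / MTBF
λ = 1 / 152386 ≈ 6.562e-06 failures/hour
FIT = 1e9 / 152386 ≈ 6562 failures per 1e9 hours (nearest whole number)

λ = 6.562e-06 /h, FIT = 6562


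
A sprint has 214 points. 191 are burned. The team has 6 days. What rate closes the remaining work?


Formula: Required rate = Remaining points / Days left
Remaining = 214 - 191 = 23 points
Required rate = 23 / 6 = 3.83 points/day

3.83 points/day


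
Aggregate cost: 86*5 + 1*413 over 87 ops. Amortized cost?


Formula: Amortized cost = Total cost / Operations
Total cost = (86 * 5) + (1 * 413)
Total cost = 430 + 413 = 843
Amortized = 843 / 87 = 9.6897

9.6897


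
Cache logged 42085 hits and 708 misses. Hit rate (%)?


Formula: hit rate = hits / (hits + misses) * 100
hit rate = 42085 / (42085 + 708) * 100
hit rate = 42085 / 42793 * 100
hit rate = 98.35%

98.35%


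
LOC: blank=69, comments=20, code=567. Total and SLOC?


Total LOC = blank + comment + code
Total LOC = 69 + 20 + 567 = 656
SLOC (source only) = code = 567

Total LOC: 656, SLOC: 567


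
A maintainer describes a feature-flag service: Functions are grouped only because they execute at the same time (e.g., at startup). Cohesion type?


Reasoning: Related by timing only
Type: Temporal cohesion

Temporal cohesion


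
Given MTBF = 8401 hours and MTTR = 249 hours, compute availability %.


Availability = MTBF / (MTBF + MTTR)
Availability = 8401 / (8401 + 249)
Availability = 8401 / 8650
Availability = 97.1214%

97.1214%


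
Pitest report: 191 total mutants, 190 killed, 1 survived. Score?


Mutation score = killed / total * 100
Mutation score = 190 / 191 * 100
Mutation score = 99.48%

99.48%


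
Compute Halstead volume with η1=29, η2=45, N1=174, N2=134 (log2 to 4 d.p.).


Formula: V = N * log2(η), where N = N1 + N2 and η = η1 + η2
η = 29 + 45 = 74
N = 174 + 134 = 308
log2(74) ≈ 6.2095
V = 308 * 6.2095 = 1912.53

1912.53


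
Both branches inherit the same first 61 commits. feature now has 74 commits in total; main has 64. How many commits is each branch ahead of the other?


Common ancestor: commit #61
feature commits after divergence: 74 - 61 = 13
main commits after divergence: 64 - 61 = 3
feature is 13 commits ahead of main
main is 3 commits ahead of feature

feature ahead: 13, main ahead: 3


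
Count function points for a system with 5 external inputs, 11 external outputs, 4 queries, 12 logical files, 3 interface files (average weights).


UFP = EI*4 + EO*5 + EQ*4 + ILF*10 + EIF*7
UFP = 5*4 + 11*5 + 4*4 + 12*10 + 3*7
UFP = 20 + 55 + 16 + 120 + 21
UFP = 232

232


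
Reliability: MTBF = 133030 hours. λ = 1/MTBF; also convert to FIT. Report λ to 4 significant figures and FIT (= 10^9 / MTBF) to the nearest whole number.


Formula: λ = 1 / MTBF; FIT = λ × 1e9 = 1e9 / MTBF
λ = 1 / 133030 ≈ 7.517e-06 failures/hour
FIT = 1e9 / 133030 ≈ 7517 failures per 1e9 hours (nearest whole number)

λ = 7.517e-06 /h, FIT = 7517


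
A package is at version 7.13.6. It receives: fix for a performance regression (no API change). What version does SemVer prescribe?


Current: 7.13.6
Change category: 'fix for a performance regression (no API change)' → patch bump
SemVer rule: patch bump → increment PATCH (MAJOR and MINOR unchanged)
New: 7.13.7

7.13.7


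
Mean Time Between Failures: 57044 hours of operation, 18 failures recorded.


Formula: MTBF = Total operating time / Number of failures
MTBF = 57044 / 18
MTBF = 3169.11 hours

3169.11 hours


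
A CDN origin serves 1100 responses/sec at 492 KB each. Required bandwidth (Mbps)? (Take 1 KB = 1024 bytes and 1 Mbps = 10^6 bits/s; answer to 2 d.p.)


Formula: Mbps = payload_bytes * RPS * 8 / 1e6
Payload per request = 492 KB = 492 * 1024 = 503808 bytes
Total bytes/sec = 503808 * 1100 = 554188800
Total bits/sec = 554188800 * 8 = 4433510400
Mbps = 4433510400 / 1e6 = 4433.51

4433.51 Mbps


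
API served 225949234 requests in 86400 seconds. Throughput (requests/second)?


Formula: throughput = requests / seconds
throughput = 225949234 / 86400
throughput = 2615.15 requests/second

2615.15 requests/second


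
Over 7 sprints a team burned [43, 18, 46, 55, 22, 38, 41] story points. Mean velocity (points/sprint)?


Formula: Avg velocity = Total points / Number of sprints
Points: [43, 18, 46, 55, 22, 38, 41]
Sum = 43 + 18 + 46 + 55 + 22 + 38 + 41 = 263
Avg velocity = 263 / 7 = 37.57 points/sprint

37.57 points/sprint


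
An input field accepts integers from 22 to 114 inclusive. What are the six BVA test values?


Range: [22, 114]
Boundaries: just below min, min, min+1, max-1, max, just above max
Values: [21, 22, 23, 113, 114, 115]

[21, 22, 23, 113, 114, 115]


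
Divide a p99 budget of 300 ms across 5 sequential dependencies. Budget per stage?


Formula: per_stage = total_budget / stages
per_stage = 300 / 5
per_stage = 60.0 ms

60.0 ms


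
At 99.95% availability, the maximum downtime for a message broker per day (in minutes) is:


Formula: allowed downtime = period * (100 - SLA) / 100
Period (day) = 1440 minutes
Unavailability fraction = (100 - 99.95) / 100
Allowed downtime = 1440 * (100 - 99.95) / 100
Allowed downtime = 0.72 minutes

0.72 minutes


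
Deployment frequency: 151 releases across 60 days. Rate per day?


Formula: deployments per day = releases / days
= 151 / 60
= 2.517 deploys/day
(equivalently, 17.62 deploys/week)

2.517 deploys/day


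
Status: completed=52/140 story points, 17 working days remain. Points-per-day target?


Formula: Required rate = Remaining points / Days left
Remaining = 140 - 52 = 88 points
Required rate = 88 / 17 = 5.18 points/day

5.18 points/day


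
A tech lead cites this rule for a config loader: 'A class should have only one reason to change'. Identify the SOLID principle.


This describes the Single Responsibility Principle (SRP)

Single Responsibility Principle (SRP)


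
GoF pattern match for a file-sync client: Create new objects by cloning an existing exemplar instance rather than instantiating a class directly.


This matches the Prototype pattern

Prototype


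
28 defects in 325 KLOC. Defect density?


Defect density = defects / KLOC
Defect density = 28 / 325
Defect density = 0.086 defects/KLOC

0.086 defects/KLOC


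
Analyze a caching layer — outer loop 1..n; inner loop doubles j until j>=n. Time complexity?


Reasoning: linear outer times logarithmic inner
Complexity: O(n log n)

O(n log n)


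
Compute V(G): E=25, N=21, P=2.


Formula: V(G) = E - N + 2P
V(G) = 25 - 21 + 2*2
V(G) = 4 + 4
V(G) = 8

8


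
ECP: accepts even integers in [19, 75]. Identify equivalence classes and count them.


Constraint: even integers in [19, 75]
Class 1: x < 19 — out-of-range invalid
Class 2: x in [19,75] but odd — wrong type invalid
Class 3: x in [19,75] and even — valid
Class 4: x > 75 — out-of-range invalid
Total equivalence classes: 4

4 equivalence classes


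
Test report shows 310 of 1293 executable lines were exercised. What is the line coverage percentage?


Coverage = covered / total * 100
Coverage = 310 / 1293 * 100
Coverage = 23.98%

23.98%


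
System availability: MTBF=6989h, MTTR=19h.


Availability = MTBF / (MTBF + MTTR)
Availability = 6989 / (6989 + 19)
Availability = 6989 / 7008
Availability = 99.7289%

99.7289%


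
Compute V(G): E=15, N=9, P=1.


Formula: V(G) = E - N + 2P
V(G) = 15 - 9 + 2*1
V(G) = 6 + 2
V(G) = 8

8


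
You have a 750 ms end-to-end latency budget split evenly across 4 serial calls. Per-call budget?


Formula: per_stage = total_budget / stages
per_stage = 750 / 4
per_stage = 187.5 ms

187.5 ms


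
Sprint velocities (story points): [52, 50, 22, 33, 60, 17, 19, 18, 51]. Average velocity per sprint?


Formula: Avg velocity = Total points / Number of sprints
Points: [52, 50, 22, 33, 60, 17, 19, 18, 51]
Sum = 52 + 50 + 22 + 33 + 60 + 17 + 19 + 18 + 51 = 322
Avg velocity = 322 / 9 = 35.78 points/sprint

35.78 points/sprint


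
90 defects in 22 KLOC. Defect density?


Defect density = defects / KLOC
Defect density = 90 / 22
Defect density = 4.091 defects/KLOC

4.091 defects/KLOC


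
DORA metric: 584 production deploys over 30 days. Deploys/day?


Formula: deployments per day = releases / days
= 584 / 30
= 19.467 deploys/day
(equivalently, 136.27 deploys/week)

19.467 deploys/day


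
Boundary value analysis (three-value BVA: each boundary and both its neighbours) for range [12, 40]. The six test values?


Range: [12, 40]
Boundaries: just below min, min, min+1, max-1, max, just above max
Values: [11, 12, 13, 39, 40, 41]

[11, 12, 13, 39, 40, 41]


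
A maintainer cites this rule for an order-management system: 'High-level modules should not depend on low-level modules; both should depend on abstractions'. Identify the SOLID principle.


This describes the Dependency Inversion Principle (DIP)

Dependency Inversion Principle (DIP)


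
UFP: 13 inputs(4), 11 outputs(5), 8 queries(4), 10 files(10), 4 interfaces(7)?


UFP = EI*4 + EO*5 + EQ*4 + ILF*10 + EIF*7
UFP = 13*4 + 11*5 + 8*4 + 10*10 + 4*7
UFP = 52 + 55 + 32 + 100 + 28
UFP = 267

267


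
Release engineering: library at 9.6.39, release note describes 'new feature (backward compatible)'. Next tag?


Current: 9.6.39
Change category: 'new feature (backward compatible)' → minor bump
SemVer rule: minor bump → increment MINOR, reset PATCH to 0 (MAJOR unchanged)
New: 9.7.0

9.7.0


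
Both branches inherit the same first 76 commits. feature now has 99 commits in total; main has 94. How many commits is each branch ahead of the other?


Common ancestor: commit #76
feature commits after divergence: 99 - 76 = 23
main commits after divergence: 94 - 76 = 18
feature is 23 commits ahead of main
main is 18 commits ahead of feature

feature ahead: 23, main ahead: 18


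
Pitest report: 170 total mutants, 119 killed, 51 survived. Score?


Mutation score = killed / total * 100
Mutation score = 119 / 170 * 100
Mutation score = 70.0%

70.0%


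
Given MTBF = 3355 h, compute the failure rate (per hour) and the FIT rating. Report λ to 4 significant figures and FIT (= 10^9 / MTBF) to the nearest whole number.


Formula: λ = 1 / MTBF; FIT = λ × 1e9 = 1e9 / MTBF
λ = 1 / 3355 ≈ 2.981e-04 failures/hour
FIT = 1e9 / 3355 ≈ 298063 failures per 1e9 hours (nearest whole number)

λ = 2.981e-04 /h, FIT = 298063


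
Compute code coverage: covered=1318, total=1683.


Coverage = covered / total * 100
Coverage = 1318 / 1683 * 100
Coverage = 78.31%

78.31%


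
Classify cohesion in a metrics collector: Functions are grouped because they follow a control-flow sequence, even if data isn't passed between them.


Reasoning: Grouped by order of execution within a routine, not by data flow
Type: Procedural cohesion

Procedural cohesion


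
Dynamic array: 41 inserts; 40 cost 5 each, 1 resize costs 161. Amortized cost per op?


Formula: Amortized cost = Total cost / Operations
Total cost = (40 * 5) + (1 * 161)
Total cost = 200 + 161 = 361
Amortized = 361 / 41 = 8.8049

8.8049


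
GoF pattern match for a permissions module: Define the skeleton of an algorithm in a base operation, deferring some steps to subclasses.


This matches the Template Method pattern

Template Method


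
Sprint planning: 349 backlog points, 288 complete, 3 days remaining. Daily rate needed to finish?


Formula: Required rate = Remaining points / Days left
Remaining = 349 - 288 = 61 points
Required rate = 61 / 3 = 20.33 points/day

20.33 points/day


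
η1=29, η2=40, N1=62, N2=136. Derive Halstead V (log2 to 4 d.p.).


Formula: V = N * log2(η), where N = N1 + N2 and η = η1 + η2
η = 29 + 40 = 69
N = 62 + 136 = 198
log2(69) ≈ 6.1085
V = 198 * 6.1085 = 1209.48

1209.48


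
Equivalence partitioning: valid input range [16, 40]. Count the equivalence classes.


Valid range: [16, 40]
Class 1: x < 16 — invalid
Class 2: 16 ≤ x ≤ 40 — valid
Class 3: x > 40 — invalid
Total equivalence classes: 3

3 equivalence classes


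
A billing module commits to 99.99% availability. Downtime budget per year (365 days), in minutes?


Formula: allowed downtime = period * (100 - SLA) / 100
Period (year (365 days)) = 525600 minutes
Unavailability fraction = (100 - 99.99) / 100
Allowed downtime = 525600 * (100 - 99.99) / 100
Allowed downtime = 52.56 minutes

52.56 minutes


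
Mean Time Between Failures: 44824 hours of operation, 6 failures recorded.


Formula: MTBF = Total operating time / Number of failures
MTBF = 44824 / 6
MTBF = 7470.67 hours

7470.67 hours


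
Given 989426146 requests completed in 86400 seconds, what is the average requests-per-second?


Formula: throughput = requests / seconds
throughput = 989426146 / 86400
throughput = 11451.69 requests/second

11451.69 requests/second


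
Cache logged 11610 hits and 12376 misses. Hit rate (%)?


Formula: hit rate = hits / (hits + misses) * 100
hit rate = 11610 / (11610 + 12376) * 100
hit rate = 11610 / 23986 * 100
hit rate = 48.4%

48.4%


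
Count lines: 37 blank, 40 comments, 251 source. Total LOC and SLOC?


Total LOC = blank + comment + code
Total LOC = 37 + 40 + 251 = 328
SLOC (source only) = code = 251

Total LOC: 328, SLOC: 251


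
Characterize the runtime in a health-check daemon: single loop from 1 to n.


Reasoning: one pass through n items
Complexity: O(n)

O(n)


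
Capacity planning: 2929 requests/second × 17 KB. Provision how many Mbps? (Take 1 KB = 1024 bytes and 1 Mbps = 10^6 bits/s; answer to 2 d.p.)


Formula: Mbps = payload_bytes * RPS * 8 / 1e6
Payload per request = 17 KB = 17 * 1024 = 17408 bytes
Total bytes/sec = 17408 * 2929 = 50988032
Total bits/sec = 50988032 * 8 = 407904256
Mbps = 407904256 / 1e6 = 407.9

407.9 Mbps


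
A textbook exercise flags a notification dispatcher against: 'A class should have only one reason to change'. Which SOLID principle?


This describes the Single Responsibility Principle (SRP)

Single Responsibility Principle (SRP)


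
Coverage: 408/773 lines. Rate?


Coverage = covered / total * 100
Coverage = 408 / 773 * 100
Coverage = 52.78%

52.78%


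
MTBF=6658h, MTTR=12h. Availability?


Availability = MTBF / (MTBF + MTTR)
Availability = 6658 / (6658 + 12)
Availability = 6658 / 6670
Availability = 99.8201%

99.8201%


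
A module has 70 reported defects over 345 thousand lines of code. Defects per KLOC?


Defect density = defects / KLOC
Defect density = 70 / 345
Defect density = 0.203 defects/KLOC

0.203 defects/KLOC


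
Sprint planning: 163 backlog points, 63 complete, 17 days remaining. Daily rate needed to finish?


Formula: Required rate = Remaining points / Days left
Remaining = 163 - 63 = 100 points
Required rate = 100 / 17 = 5.88 points/day

5.88 points/day


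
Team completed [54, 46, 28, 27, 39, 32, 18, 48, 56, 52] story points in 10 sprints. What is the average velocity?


Formula: Avg velocity = Total points / Number of sprints
Points: [54, 46, 28, 27, 39, 32, 18, 48, 56, 52]
Sum = 54 + 46 + 28 + 27 + 39 + 32 + 18 + 48 + 56 + 52 = 400
Avg velocity = 400 / 10 = 40.0 points/sprint

40.0 points/sprint


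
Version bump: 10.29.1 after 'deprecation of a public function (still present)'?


Current: 10.29.1
Change category: 'deprecation of a public function (still present)' → minor bump
SemVer rule: minor bump → increment MINOR, reset PATCH to 0 (MAJOR unchanged)
New: 10.30.0

10.30.0


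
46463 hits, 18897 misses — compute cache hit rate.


Formula: hit rate = hits / (hits + misses) * 100
hit rate = 46463 / (46463 + 18897) * 100
hit rate = 46463 / 65360 * 100
hit rate = 71.09%

71.09%


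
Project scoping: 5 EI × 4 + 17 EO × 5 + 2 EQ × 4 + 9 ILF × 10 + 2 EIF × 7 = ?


UFP = EI*4 + EO*5 + EQ*4 + ILF*10 + EIF*7
UFP = 5*4 + 17*5 + 2*4 + 9*10 + 2*7
UFP = 20 + 85 + 8 + 90 + 14
UFP = 217

217


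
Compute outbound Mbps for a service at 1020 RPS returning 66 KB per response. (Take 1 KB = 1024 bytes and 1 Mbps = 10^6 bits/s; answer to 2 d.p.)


Formula: Mbps = payload_bytes * RPS * 8 / 1e6
Payload per request = 66 KB = 66 * 1024 = 67584 bytes
Total bytes/sec = 67584 * 1020 = 68935680
Total bits/sec = 68935680 * 8 = 551485440
Mbps = 551485440 / 1e6 = 551.49

551.49 Mbps


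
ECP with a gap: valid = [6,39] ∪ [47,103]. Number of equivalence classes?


Valid ranges: [6,39] and [47,103]
Class 1: x < 6 — invalid
Class 2: 6 ≤ x ≤ 39 — valid
Class 3: 39 < x < 47 — invalid (gap between ranges)
Class 4: 47 ≤ x ≤ 103 — valid
Class 5: x > 103 — invalid
Total equivalence classes: 5

5 equivalence classes


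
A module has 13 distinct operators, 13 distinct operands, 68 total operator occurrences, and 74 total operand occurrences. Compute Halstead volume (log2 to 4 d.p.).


Formula: V = N * log2(η), where N = N1 + N2 and η = η1 + η2
η = 13 + 13 = 26
N = 68 + 74 = 142
log2(26) ≈ 4.7004
V = 142 * 4.7004 = 667.46

667.46


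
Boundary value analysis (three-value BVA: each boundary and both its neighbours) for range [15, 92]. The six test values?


Range: [15, 92]
Boundaries: just below min, min, min+1, max-1, max, just above max
Values: [14, 15, 16, 91, 92, 93]

[14, 15, 16, 91, 92, 93]


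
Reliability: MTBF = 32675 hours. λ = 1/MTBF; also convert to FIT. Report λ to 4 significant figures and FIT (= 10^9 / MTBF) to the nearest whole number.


Formula: λ = 1 / MTBF; FIT = λ × 1e9 = 1e9 / MTBF
λ = 1 / 32675 ≈ 3.060e-05 failures/hour
FIT = 1e9 / 32675 ≈ 30604 failures per 1e9 hours (nearest whole number)

λ = 3.060e-05 /h, FIT = 30604


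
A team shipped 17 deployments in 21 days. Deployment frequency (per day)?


Formula: deployments per day = releases / days
= 17 / 21
= 0.81 deploys/day
(equivalently, 5.67 deploys/week)

0.81 deploys/day


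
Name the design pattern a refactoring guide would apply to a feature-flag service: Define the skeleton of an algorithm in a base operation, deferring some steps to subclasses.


This matches the Template Method pattern

Template Method


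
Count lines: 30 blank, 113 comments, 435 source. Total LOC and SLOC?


Total LOC = blank + comment + code
Total LOC = 30 + 113 + 435 = 578
SLOC (source only) = code = 435

Total LOC: 578, SLOC: 435


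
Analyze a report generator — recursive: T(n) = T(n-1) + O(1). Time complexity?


Reasoning: linear recursion with constant work per frame
Complexity: O(n)

O(n)


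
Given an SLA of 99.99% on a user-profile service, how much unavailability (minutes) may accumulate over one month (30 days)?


Formula: allowed downtime = period * (100 - SLA) / 100
Period (month (30 days)) = 43200 minutes
Unavailability fraction = (100 - 99.99) / 100
Allowed downtime = 43200 * (100 - 99.99) / 100
Allowed downtime = 4.32 minutes

4.32 minutes


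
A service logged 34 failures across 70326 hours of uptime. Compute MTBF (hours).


Formula: MTBF = Total operating time / Number of failures
MTBF = 70326 / 34
MTBF = 2068.41 hours

2068.41 hours


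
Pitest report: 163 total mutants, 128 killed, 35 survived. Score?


Mutation score = killed / total * 100
Mutation score = 128 / 163 * 100
Mutation score = 78.53%

78.53%


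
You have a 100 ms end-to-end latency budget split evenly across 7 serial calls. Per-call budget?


Formula: per_stage = total_budget / stages
per_stage = 100 / 7
per_stage = 14.29 ms

14.29 ms


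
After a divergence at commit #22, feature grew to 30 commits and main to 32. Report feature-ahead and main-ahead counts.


Common ancestor: commit #22
feature commits after divergence: 30 - 22 = 8
main commits after divergence: 32 - 22 = 10
feature is 8 commits ahead of main
main is 10 commits ahead of feature

feature ahead: 8, main ahead: 10


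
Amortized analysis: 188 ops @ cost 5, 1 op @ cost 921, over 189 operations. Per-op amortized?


Formula: Amortized cost = Total cost / Operations
Total cost = (188 * 5) + (1 * 921)
Total cost = 940 + 921 = 1861
Amortized = 1861 / 189 = 9.8466

9.8466


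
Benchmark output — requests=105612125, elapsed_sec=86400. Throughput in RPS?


Formula: throughput = requests / seconds
throughput = 105612125 / 86400
throughput = 1222.36 requests/second

1222.36 requests/second


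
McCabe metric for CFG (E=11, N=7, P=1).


Formula: V(G) = E - N + 2P
V(G) = 11 - 7 + 2*1
V(G) = 4 + 2
V(G) = 6

6


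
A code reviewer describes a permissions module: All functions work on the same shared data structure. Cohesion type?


Reasoning: Functions share data
Type: Communicational cohesion

Communicational cohesion


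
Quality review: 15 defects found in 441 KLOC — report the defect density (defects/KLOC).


Defect density = defects / KLOC
Defect density = 15 / 441
Defect density = 0.034 defects/KLOC

0.034 defects/KLOC


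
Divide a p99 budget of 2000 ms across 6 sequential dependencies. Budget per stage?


Formula: per_stage = total_budget / stages
per_stage = 2000 / 6
per_stage = 333.33 ms

333.33 ms


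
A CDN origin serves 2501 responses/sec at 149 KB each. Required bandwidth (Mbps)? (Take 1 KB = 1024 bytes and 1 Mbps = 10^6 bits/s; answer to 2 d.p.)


Formula: Mbps = payload_bytes * RPS * 8 / 1e6
Payload per request = 149 KB = 149 * 1024 = 152576 bytes
Total bytes/sec = 152576 * 2501 = 381592576
Total bits/sec = 381592576 * 8 = 3052740608
Mbps = 3052740608 / 1e6 = 3052.74

3052.74 Mbps


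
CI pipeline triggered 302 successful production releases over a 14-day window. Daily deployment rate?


Formula: deployments per day = releases / days
= 302 / 14
= 21.571 deploys/day
(equivalently, 151.0 deploys/week)

21.571 deploys/day


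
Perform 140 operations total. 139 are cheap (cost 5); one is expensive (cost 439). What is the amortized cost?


Formula: Amortized cost = Total cost / Operations
Total cost = (139 * 5) + (1 * 439)
Total cost = 695 + 439 = 1134
Amortized = 1134 / 140 = 8.1

8.1


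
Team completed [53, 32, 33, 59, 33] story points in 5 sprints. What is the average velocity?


Formula: Avg velocity = Total points / Number of sprints
Points: [53, 32, 33, 59, 33]
Sum = 53 + 32 + 33 + 59 + 33 = 210
Avg velocity = 210 / 5 = 42.0 points/sprint

42.0 points/sprint


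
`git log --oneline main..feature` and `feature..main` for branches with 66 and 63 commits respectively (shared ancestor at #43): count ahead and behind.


Common ancestor: commit #43
feature commits after divergence: 66 - 43 = 23
main commits after divergence: 63 - 43 = 20
feature is 23 commits ahead of main
main is 20 commits ahead of feature

feature ahead: 23, main ahead: 20


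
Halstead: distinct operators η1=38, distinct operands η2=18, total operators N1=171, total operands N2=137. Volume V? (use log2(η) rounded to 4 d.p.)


Formula: V = N * log2(η), where N = N1 + N2 and η = η1 + η2
η = 38 + 18 = 56
N = 171 + 137 = 308
log2(56) ≈ 5.8074
V = 308 * 5.8074 = 1788.68

1788.68


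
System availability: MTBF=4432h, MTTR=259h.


Availability = MTBF / (MTBF + MTTR)
Availability = 4432 / (4432 + 259)
Availability = 4432 / 4691
Availability = 94.4788%

94.4788%


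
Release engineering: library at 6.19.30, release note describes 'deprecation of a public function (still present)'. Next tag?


Current: 6.19.30
Change category: 'deprecation of a public function (still present)' → minor bump
SemVer rule: minor bump → increment MINOR, reset PATCH to 0 (MAJOR unchanged)
New: 6.20.0

6.20.0


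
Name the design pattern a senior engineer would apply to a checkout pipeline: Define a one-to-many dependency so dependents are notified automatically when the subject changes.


This matches the Observer pattern

Observer


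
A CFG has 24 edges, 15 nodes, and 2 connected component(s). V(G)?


Formula: V(G) = E - N + 2P
V(G) = 24 - 15 + 2*2
V(G) = 9 + 4
V(G) = 13

13


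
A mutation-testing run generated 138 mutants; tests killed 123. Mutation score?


Mutation score = killed / total * 100
Mutation score = 123 / 138 * 100
Mutation score = 89.13%

89.13%


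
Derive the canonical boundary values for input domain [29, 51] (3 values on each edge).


Range: [29, 51]
Boundaries: just below min, min, min+1, max-1, max, just above max
Values: [28, 29, 30, 50, 51, 52]

[28, 29, 30, 50, 51, 52]


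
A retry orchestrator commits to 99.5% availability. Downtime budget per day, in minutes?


Formula: allowed downtime = period * (100 - SLA) / 100
Period (day) = 1440 minutes
Unavailability fraction = (100 - 99.5) / 100
Allowed downtime = 1440 * (100 - 99.5) / 100
Allowed downtime = 7.2 minutes

7.2 minutes


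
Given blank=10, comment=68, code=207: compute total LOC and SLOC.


Total LOC = blank + comment + code
Total LOC = 10 + 68 + 207 = 285
SLOC (source only) = code = 207

Total LOC: 285, SLOC: 207


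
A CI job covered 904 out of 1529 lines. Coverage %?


Coverage = covered / total * 100
Coverage = 904 / 1529 * 100
Coverage = 59.12%

59.12%


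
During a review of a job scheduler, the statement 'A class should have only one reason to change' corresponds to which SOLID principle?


This describes the Single Responsibility Principle (SRP)

Single Responsibility Principle (SRP)


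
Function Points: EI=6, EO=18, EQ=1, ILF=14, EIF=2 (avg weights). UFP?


UFP = EI*4 + EO*5 + EQ*4 + ILF*10 + EIF*7
UFP = 6*4 + 18*5 + 1*4 + 14*10 + 2*7
UFP = 24 + 90 + 4 + 140 + 14
UFP = 272

272


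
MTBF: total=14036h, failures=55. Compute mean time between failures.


Formula: MTBF = Total operating time / Number of failures
MTBF = 14036 / 55
MTBF = 255.2 hours

255.2 hours


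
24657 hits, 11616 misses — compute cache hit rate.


Formula: hit rate = hits / (hits + misses) * 100
hit rate = 24657 / (24657 + 11616) * 100
hit rate = 24657 / 36273 * 100
hit rate = 67.98%

67.98%


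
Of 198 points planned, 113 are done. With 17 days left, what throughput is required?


Formula: Required rate = Remaining points / Days left
Remaining = 198 - 113 = 85 points
Required rate = 85 / 17 = 5.0 points/day

5.0 points/day


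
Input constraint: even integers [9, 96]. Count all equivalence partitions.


Constraint: even integers in [9, 96]
Class 1: x < 9 — out-of-range invalid
Class 2: x in [9,96] but odd — wrong type invalid
Class 3: x in [9,96] and even — valid
Class 4: x > 96 — out-of-range invalid
Total equivalence classes: 4

4 equivalence classes


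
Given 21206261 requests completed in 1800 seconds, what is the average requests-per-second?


Formula: throughput = requests / seconds
throughput = 21206261 / 1800
throughput = 11781.26 requests/second

11781.26 requests/second


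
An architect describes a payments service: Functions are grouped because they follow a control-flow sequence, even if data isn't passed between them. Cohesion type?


Reasoning: Grouped by order of execution within a routine, not by data flow
Type: Procedural cohesion

Procedural cohesion


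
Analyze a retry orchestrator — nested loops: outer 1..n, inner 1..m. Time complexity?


Reasoning: product of independent bounds
Complexity: O(n*m)

O(n*m)


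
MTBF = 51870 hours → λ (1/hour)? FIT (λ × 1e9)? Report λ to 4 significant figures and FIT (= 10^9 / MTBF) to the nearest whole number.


Formula: λ = 1 / MTBF; FIT = λ × 1e9 = 1e9 / MTBF
λ = 1 / 51870 ≈ 1.928e-05 failures/hour
FIT = 1e9 / 51870 ≈ 19279 failures per 1e9 hours (nearest whole number)

λ = 1.928e-05 /h, FIT = 19279


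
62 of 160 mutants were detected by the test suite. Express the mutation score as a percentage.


Mutation score = killed / total * 100
Mutation score = 62 / 160 * 100
Mutation score = 38.75%

38.75%


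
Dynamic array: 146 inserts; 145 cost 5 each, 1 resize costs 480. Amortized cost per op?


Formula: Amortized cost = Total cost / Operations
Total cost = (145 * 5) + (1 * 480)
Total cost = 725 + 480 = 1205
Amortized = 1205 / 146 = 8.2534

8.2534


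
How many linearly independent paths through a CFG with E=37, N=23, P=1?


Formula: V(G) = E - N + 2P
V(G) = 37 - 23 + 2*1
V(G) = 14 + 2
V(G) = 16

16


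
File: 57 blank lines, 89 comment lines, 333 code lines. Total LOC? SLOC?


Total LOC = blank + comment + code
Total LOC = 57 + 89 + 333 = 479
SLOC (source only) = code = 333

Total LOC: 479, SLOC: 333


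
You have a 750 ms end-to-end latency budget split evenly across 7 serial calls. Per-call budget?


Formula: per_stage = total_budget / stages
per_stage = 750 / 7
per_stage = 107.14 ms

107.14 ms


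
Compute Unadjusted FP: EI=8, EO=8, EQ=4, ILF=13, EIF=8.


UFP = EI*4 + EO*5 + EQ*4 + ILF*10 + EIF*7
UFP = 8*4 + 8*5 + 4*4 + 13*10 + 8*7
UFP = 32 + 40 + 16 + 130 + 56
UFP = 274

274


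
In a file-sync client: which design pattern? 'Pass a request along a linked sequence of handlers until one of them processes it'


This matches the Chain of Responsibility pattern

Chain of Responsibility


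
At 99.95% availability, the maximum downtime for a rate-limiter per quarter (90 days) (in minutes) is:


Formula: allowed downtime = period * (100 - SLA) / 100
Period (quarter (90 days)) = 129600 minutes
Unavailability fraction = (100 - 99.95) / 100
Allowed downtime = 129600 * (100 - 99.95) / 100
Allowed downtime = 64.8 minutes

64.8 minutes


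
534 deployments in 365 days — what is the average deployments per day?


Formula: deployments per day = releases / days
= 534 / 365
= 1.463 deploys/day
(equivalently, 10.24 deploys/week)

1.463 deploys/day


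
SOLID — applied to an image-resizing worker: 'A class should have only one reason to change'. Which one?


This describes the Single Responsibility Principle (SRP)

Single Responsibility Principle (SRP)


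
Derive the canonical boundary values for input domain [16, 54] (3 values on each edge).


Range: [16, 54]
Boundaries: just below min, min, min+1, max-1, max, just above max
Values: [15, 16, 17, 53, 54, 55]

[15, 16, 17, 53, 54, 55]


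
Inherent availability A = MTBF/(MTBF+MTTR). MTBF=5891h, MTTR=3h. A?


Availability = MTBF / (MTBF + MTTR)
Availability = 5891 / (5891 + 3)
Availability = 5891 / 5894
Availability = 99.9491%

99.9491%


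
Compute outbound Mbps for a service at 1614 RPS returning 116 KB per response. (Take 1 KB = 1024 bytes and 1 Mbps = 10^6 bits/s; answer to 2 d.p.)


Formula: Mbps = payload_bytes * RPS * 8 / 1e6
Payload per request = 116 KB = 116 * 1024 = 118784 bytes
Total bytes/sec = 118784 * 1614 = 191717376
Total bits/sec = 191717376 * 8 = 1533739008
Mbps = 1533739008 / 1e6 = 1533.74

1533.74 Mbps


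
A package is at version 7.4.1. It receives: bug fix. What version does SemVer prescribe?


Current: 7.4.1
Change category: 'bug fix' → patch bump
SemVer rule: patch bump → increment PATCH (MAJOR and MINOR unchanged)
New: 7.4.2

7.4.2


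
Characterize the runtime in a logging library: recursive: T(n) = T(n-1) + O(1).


Reasoning: linear recursion with constant work per frame
Complexity: O(n)

O(n)


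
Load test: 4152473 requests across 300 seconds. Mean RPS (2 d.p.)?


Formula: throughput = requests / seconds
throughput = 4152473 / 300
throughput = 13841.58 requests/second

13841.58 requests/second


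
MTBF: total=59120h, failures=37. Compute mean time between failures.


Formula: MTBF = Total operating time / Number of failures
MTBF = 59120 / 37
MTBF = 1597.84 hours

1597.84 hours


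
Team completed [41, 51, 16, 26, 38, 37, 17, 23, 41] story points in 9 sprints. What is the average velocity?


Formula: Avg velocity = Total points / Number of sprints
Points: [41, 51, 16, 26, 38, 37, 17, 23, 41]
Sum = 41 + 51 + 16 + 26 + 38 + 37 + 17 + 23 + 41 = 290
Avg velocity = 290 / 9 = 32.22 points/sprint

32.22 points/sprint


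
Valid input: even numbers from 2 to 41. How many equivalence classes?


Constraint: even integers in [2, 41]
Class 1: x < 2 — out-of-range invalid
Class 2: x in [2,41] but odd — wrong type invalid
Class 3: x in [2,41] and even — valid
Class 4: x > 41 — out-of-range invalid
Total equivalence classes: 4

4 equivalence classes


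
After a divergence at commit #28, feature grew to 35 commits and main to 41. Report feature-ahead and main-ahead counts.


Common ancestor: commit #28
feature commits after divergence: 35 - 28 = 7
main commits after divergence: 41 - 28 = 13
feature is 7 commits ahead of main
main is 13 commits ahead of feature

feature ahead: 7, main ahead: 13


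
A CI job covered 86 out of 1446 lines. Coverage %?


Coverage = covered / total * 100
Coverage = 86 / 1446 * 100
Coverage = 5.95%

5.95%


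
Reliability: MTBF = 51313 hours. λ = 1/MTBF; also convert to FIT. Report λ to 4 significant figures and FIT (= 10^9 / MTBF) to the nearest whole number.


Formula: λ = 1 / MTBF; FIT = λ × 1e9 = 1e9 / MTBF
λ = 1 / 51313 ≈ 1.949e-05 failures/hour
FIT = 1e9 / 51313 ≈ 19488 failures per 1e9 hours (nearest whole number)

λ = 1.949e-05 /h, FIT = 19488
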